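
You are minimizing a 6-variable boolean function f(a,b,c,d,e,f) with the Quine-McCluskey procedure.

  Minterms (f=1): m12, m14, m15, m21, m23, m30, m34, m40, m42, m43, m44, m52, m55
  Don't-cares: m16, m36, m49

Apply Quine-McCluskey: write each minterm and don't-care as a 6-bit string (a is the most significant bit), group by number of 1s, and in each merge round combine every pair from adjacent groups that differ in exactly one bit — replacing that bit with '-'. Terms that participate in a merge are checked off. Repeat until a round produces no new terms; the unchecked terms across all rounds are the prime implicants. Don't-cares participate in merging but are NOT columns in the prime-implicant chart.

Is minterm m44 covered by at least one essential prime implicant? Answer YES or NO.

NO

Round 0: 001100✓ 001110✓ 001111✓ 010000 010101✓ 010111✓ 011110✓ 100010✓ 100100✓ 101000✓ 101010✓ 101011✓ 101100✓ 110001 110100✓ 110111✓
Round 1: -01100 -10111 0-1110 0011-0 00111- 0101-1 1-0100 10-010 10-100 101-00 1010-0 10101-
PIs = {-01100, -10111, 0-1110, 0011-0, 00111-, 010000, 0101-1, 1-0100, 10-010, 10-100, 101-00, 1010-0, 10101-, 110001}
Coverage chart:
  m12: -01100,0011-0
  m14: 0-1110,0011-0,00111-
  m15: 00111- ←essential
  m21: 0101-1 ←essential
  m23: -10111,0101-1
  m30: 0-1110 ←essential
  m34: 10-010 ←essential
  m40: 101-00,1010-0
  m42: 10-010,1010-0,10101-
  m43: 10101- ←essential
  m44: -01100,10-100,101-00
  m52: 1-0100 ←essential
  m55: -10111 ←essential
Essential: -10111, 0-1110, 00111-, 0101-1, 1-0100, 10-010, 10101-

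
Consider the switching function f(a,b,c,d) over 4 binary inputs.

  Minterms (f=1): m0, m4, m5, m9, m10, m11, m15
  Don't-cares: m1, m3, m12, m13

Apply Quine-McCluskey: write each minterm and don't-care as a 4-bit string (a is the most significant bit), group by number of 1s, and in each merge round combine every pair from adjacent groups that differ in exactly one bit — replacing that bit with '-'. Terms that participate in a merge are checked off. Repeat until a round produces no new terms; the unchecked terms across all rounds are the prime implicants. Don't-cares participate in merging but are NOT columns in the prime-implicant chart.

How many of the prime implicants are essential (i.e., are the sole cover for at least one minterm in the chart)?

3

Round 0: 0000✓ 0001✓ 0011✓ 0100✓ 0101✓ 1001✓ 1010✓ 1011✓ 1100✓ 1101✓ 1111✓
Round 1: -001✓ -011✓ -100✓ -101✓ 0-00✓ 0-01✓ 00-1✓ 000-✓ 010-✓ 1-01✓ 1-11✓ 10-1✓ 101- 11-1✓ 110-✓
Round 2: --01 -0-1 -10- 0-0- 1--1
PIs = {--01, -0-1, -10-, 0-0-, 1--1, 101-}
Coverage chart:
  m0: 0-0- ←essential
  m4: -10-,0-0-
  m5: --01,-10-,0-0-
  m9: --01,-0-1,1--1
  m10: 101- ←essential
  m11: -0-1,1--1,101-
  m15: 1--1 ←essential
Essential: 0-0-, 1--1, 101-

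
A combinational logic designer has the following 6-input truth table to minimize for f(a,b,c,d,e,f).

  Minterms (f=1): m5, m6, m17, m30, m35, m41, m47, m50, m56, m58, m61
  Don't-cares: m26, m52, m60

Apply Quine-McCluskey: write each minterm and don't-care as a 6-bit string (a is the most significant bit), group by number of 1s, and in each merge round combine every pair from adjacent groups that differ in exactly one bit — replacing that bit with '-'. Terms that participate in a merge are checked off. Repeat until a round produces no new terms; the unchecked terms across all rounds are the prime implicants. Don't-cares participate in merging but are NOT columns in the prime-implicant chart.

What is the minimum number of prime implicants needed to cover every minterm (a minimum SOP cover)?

Round 0: 000101 000110 010001 011010✓ 011110✓ 100011 101001 101111 110010✓ 110100✓ 111000✓ 111010✓ 111100✓ 111101✓
Round 1: -11010 011-10 11-010 11-100 111-00 1110-0 11110-
PIs = {-11010, 000101, 000110, 010001, 011-10, 100011, 101001, 101111, 11-010, 11-100, 111-00, 1110-0, 11110-}
Coverage chart:
  m5: 000101 ←essential
  m6: 000110 ←essential
  m17: 010001 ←essential
  m30: 011-10 ←essential
  m35: 100011 ←essential
  m41: 101001 ←essential
  m47: 101111 ←essential
  m50: 11-010 ←essential
  m56: 111-00,1110-0
  m58: -11010,11-010,1110-0
  m61: 11110- ←essential
Essential: 000101, 000110, 010001, 011-10, 100011, 101001, 101111, 11-010, 11110-
Petrick residual → 111-00
Min cover (10 terms): a'b'c'de'f + a'b'c'def' + a'bc'd'e'f + a'bcef' + ab'c'd'ef + ab'cd'e'f + ab'cdef + abd'ef' + abce'f' + abcde'

10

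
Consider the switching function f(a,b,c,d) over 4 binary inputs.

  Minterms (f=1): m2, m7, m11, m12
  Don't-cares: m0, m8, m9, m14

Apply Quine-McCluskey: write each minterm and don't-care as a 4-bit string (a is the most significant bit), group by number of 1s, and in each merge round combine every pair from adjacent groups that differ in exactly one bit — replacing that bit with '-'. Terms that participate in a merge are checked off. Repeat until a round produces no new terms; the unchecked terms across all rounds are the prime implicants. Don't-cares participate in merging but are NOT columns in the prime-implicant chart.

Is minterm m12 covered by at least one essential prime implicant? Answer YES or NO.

NO

size-2^0 implicants → 0000(✓)  0010(✓)  0111  1000(✓)  1001(✓)  1011(✓)  1100(✓)  1110(✓)
size-2^1 implicants → -000  00-0  1-00  10-1  100-  11-0
Unchecked terms (primes): -000, 00-0, 0111, 1-00, 10-1, 100-, 11-0
Minterm coverage:
  m2 ⊆ 00-0 [E]
  m7 ⊆ 0111 [E]
  m11 ⊆ 10-1 [E]
  m12 ⊆ 1-00,11-0
E = {00-0, 0111, 10-1}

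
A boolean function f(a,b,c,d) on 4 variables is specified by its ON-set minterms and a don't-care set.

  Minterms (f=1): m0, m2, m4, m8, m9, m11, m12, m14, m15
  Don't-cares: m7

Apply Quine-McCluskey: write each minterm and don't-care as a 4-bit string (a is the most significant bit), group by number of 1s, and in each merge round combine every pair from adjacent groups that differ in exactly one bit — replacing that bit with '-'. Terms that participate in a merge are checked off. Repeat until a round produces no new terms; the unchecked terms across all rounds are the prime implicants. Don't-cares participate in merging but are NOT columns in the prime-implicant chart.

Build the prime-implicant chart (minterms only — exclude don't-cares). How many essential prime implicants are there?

2

size-2^0 implicants → 0000(✓)  0010(✓)  0100(✓)  0111(✓)  1000(✓)  1001(✓)  1011(✓)  1100(✓)  1110(✓)  1111(✓)
size-2^1 implicants → -000(✓)  -100(✓)  -111  0-00(✓)  00-0  1-00(✓)  1-11  10-1  100-  11-0  111-
size-2^2 implicants → --00
Unchecked terms (primes): --00, -111, 00-0, 1-11, 10-1, 100-, 11-0, 111-
Minterm coverage:
  m0 ⊆ --00,00-0
  m2 ⊆ 00-0 [E]
  m4 ⊆ --00 [E]
  m8 ⊆ --00,100-
  m9 ⊆ 10-1,100-
  m11 ⊆ 1-11,10-1
  m12 ⊆ --00,11-0
  m14 ⊆ 11-0,111-
  m15 ⊆ -111,1-11,111-
E = {--00, 00-0}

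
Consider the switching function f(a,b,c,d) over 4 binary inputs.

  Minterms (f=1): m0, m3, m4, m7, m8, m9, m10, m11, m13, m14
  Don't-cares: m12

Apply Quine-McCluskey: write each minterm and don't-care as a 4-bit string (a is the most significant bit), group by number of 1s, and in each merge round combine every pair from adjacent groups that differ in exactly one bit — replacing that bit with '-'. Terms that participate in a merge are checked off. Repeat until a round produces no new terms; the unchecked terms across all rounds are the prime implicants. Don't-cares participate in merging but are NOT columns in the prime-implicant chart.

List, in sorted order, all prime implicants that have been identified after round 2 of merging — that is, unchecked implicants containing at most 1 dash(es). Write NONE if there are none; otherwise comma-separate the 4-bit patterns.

Round 0: 0000✓ 0011✓ 0100✓ 0111✓ 1000✓ 1001✓ 1010✓ 1011✓ 1100✓ 1101✓ 1110✓
Round 1: -000✓ -011 -100✓ 0-00✓ 0-11 1-00✓ 1-01✓ 1-10✓ 10-0✓ 10-1✓ 100-✓ 101-✓ 11-0✓ 110-✓
Round 2: --00 1--0 1-0- 10--
PIs = {--00, -011, 0-11, 1--0, 1-0-, 10--}

-011, 0-11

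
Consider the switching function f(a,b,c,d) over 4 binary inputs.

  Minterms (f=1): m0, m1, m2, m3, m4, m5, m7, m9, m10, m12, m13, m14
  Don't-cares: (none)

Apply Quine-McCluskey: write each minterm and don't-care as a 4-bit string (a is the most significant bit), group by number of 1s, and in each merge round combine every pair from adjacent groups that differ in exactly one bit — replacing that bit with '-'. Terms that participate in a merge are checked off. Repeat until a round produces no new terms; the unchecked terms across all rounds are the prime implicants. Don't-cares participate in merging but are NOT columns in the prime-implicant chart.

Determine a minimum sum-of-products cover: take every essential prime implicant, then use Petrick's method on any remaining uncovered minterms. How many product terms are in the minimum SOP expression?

Round 0: 0000✓ 0001✓ 0010✓ 0011✓ 0100✓ 0101✓ 0111✓ 1001✓ 1010✓ 1100✓ 1101✓ 1110✓
Round 1: -001✓ -010 -100✓ -101✓ 0-00✓ 0-01✓ 0-11✓ 00-0✓ 00-1✓ 000-✓ 001-✓ 01-1✓ 010-✓ 1-01✓ 1-10 11-0 110-✓
Round 2: --01 -10- 0--1 0-0- 00--
PIs = {--01, -010, -10-, 0--1, 0-0-, 00--, 1-10, 11-0}
Coverage chart:
  m0: 0-0-,00--
  m1: --01,0--1,0-0-,00--
  m2: -010,00--
  m3: 0--1,00--
  m4: -10-,0-0-
  m5: --01,-10-,0--1,0-0-
  m7: 0--1 ←essential
  m9: --01 ←essential
  m10: -010,1-10
  m12: -10-,11-0
  m13: --01,-10-
  m14: 1-10,11-0
Essential: --01, 0--1
Petrick residual → -010, 0-0-, 11-0
Min cover (5 terms): c'd + b'cd' + a'd + a'c' + abd'

5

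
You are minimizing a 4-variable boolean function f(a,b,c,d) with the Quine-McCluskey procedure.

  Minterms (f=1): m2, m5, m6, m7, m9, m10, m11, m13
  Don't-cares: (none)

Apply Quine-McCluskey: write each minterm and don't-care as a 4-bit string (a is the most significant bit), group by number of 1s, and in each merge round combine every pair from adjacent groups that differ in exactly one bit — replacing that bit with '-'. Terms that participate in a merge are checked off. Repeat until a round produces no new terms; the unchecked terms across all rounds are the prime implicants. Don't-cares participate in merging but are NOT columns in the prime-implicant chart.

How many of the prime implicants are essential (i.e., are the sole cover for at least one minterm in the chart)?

0

[col 0] 0010*, 0101*, 0110*, 0111*, 1001*, 1010*, 1011*, 1101*
[col 1] -010, -101, 0-10, 01-1, 011-, 1-01, 10-1, 101-
Prime implicants: -010, -101, 0-10, 01-1, 011-, 1-01, 10-1, 101-
PI chart (minterm → PIs covering it):
  2 | -010,0-10
  5 | -101,01-1
  6 | 0-10,011-
  7 | 01-1,011-
  9 | 1-01,10-1
  10 | -010,101-
  11 | 10-1,101-
  13 | -101,1-01
(no essential prime implicants)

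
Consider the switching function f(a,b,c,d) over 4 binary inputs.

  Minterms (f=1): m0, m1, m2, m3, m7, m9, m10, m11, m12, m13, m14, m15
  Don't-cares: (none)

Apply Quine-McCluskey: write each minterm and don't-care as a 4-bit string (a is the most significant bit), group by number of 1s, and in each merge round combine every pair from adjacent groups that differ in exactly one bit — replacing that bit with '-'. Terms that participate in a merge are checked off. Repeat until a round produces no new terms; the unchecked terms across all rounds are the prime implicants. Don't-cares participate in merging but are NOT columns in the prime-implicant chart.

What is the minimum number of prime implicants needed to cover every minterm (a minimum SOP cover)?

5

Round 0: 0000✓ 0001✓ 0010✓ 0011✓ 0111✓ 1001✓ 1010✓ 1011✓ 1100✓ 1101✓ 1110✓ 1111✓
Round 1: -001✓ -010✓ -011✓ -111✓ 0-11✓ 00-0✓ 00-1✓ 000-✓ 001-✓ 1-01✓ 1-10✓ 1-11✓ 10-1✓ 101-✓ 11-0✓ 11-1✓ 110-✓ 111-✓
Round 2: --11 -0-1 -01- 00-- 1--1 1-1- 11--
PIs = {--11, -0-1, -01-, 00--, 1--1, 1-1-, 11--}
Coverage chart:
  m0: 00-- ←essential
  m1: -0-1,00--
  m2: -01-,00--
  m3: --11,-0-1,-01-,00--
  m7: --11 ←essential
  m9: -0-1,1--1
  m10: -01-,1-1-
  m11: --11,-0-1,-01-,1--1,1-1-
  m12: 11-- ←essential
  m13: 1--1,11--
  m14: 1-1-,11--
  m15: --11,1--1,1-1-,11--
Essential: --11, 00--, 11--
Petrick residual → -0-1, -01-
Min cover (5 terms): cd + b'd + b'c + a'b' + ab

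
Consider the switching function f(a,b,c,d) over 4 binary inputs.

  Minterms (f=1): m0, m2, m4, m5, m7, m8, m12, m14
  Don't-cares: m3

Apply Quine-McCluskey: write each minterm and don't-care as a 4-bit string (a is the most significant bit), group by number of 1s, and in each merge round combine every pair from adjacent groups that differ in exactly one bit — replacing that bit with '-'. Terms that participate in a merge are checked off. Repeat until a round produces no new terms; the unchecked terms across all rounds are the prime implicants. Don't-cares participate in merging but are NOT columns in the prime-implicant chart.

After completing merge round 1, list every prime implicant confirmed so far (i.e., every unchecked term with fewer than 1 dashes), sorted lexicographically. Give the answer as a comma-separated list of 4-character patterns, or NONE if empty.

NONE

Round 0: 0000✓ 0010✓ 0011✓ 0100✓ 0101✓ 0111✓ 1000✓ 1100✓ 1110✓
Round 1: -000✓ -100✓ 0-00✓ 0-11 00-0 001- 01-1 010- 1-00✓ 11-0
Round 2: --00
PIs = {--00, 0-11, 00-0, 001-, 01-1, 010-, 11-0}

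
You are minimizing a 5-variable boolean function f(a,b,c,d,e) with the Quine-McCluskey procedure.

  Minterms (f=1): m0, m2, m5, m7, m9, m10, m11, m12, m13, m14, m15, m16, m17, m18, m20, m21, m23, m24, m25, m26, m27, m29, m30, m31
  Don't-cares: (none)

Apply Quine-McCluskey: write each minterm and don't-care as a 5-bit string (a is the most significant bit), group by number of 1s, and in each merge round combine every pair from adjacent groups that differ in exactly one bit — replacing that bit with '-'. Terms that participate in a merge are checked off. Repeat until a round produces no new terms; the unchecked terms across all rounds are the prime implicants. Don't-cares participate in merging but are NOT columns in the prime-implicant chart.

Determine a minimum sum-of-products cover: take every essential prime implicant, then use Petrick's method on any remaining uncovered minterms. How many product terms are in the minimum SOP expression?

7

[col 0] 00000*, 00010*, 00101*, 00111*, 01001*, 01010*, 01011*, 01100*, 01101*, 01110*, 01111*, 10000*, 10001*, 10010*, 10100*, 10101*, 10111*, 11000*, 11001*, 11010*, 11011*, 11101*, 11110*, 11111*
[col 1] -0000*, -0010*, -0101*, -0111*, -1001*, -1010*, -1011*, -1101*, -1110*, -1111*, 0-010*, 0-101*, 0-111*, 000-0*, 001-1*, 01-01*, 01-10*, 01-11*, 010-1*, 0101-*, 011-0*, 011-1*, 0110-*, 0111-*, 1-000*, 1-001*, 1-010*, 1-101*, 1-111*, 10-00*, 10-01*, 100-0*, 1000-*, 101-1*, 1010-*, 11-01*, 11-10*, 11-11*, 110-0*, 110-1*, 1100-*, 1101-*, 111-1*, 1111-*
[col 2] --010, --101*, --111*, -00-0, -01-1*, -1-01*, -1-10*, -1-11*, -10-1*, -101-*, -11-1*, -111-*, 0-1-1*, 01--1*, 01-1-*, 011--, 1--01, 1-0-0, 1-00-, 1-1-1*, 10-0-, 11--1*, 11-1-*, 110--
[col 3] --1-1, -1--1, -1-1-
Prime implicants: --010, --1-1, -00-0, -1--1, -1-1-, 011--, 1--01, 1-0-0, 1-00-, 10-0-, 110--
PI chart (minterm → PIs covering it):
  0 | -00-0  (sole → essential)
  2 | --010,-00-0
  5 | --1-1  (sole → essential)
  7 | --1-1  (sole → essential)
  9 | -1--1  (sole → essential)
  10 | --010,-1-1-
  11 | -1--1,-1-1-
  12 | 011--  (sole → essential)
  13 | --1-1,-1--1,011--
  14 | -1-1-,011--
  15 | --1-1,-1--1,-1-1-,011--
  16 | -00-0,1-0-0,1-00-,10-0-
  17 | 1--01,1-00-,10-0-
  18 | --010,-00-0,1-0-0
  20 | 10-0-  (sole → essential)
  21 | --1-1,1--01,10-0-
  23 | --1-1  (sole → essential)
  24 | 1-0-0,1-00-,110--
  25 | -1--1,1--01,1-00-,110--
  26 | --010,-1-1-,1-0-0,110--
  27 | -1--1,-1-1-,110--
  29 | --1-1,-1--1,1--01
  30 | -1-1-  (sole → essential)
  31 | --1-1,-1--1,-1-1-
Essential prime implicants: --1-1, -00-0, -1--1, -1-1-, 011--, 10-0-
Petrick residual → 1-0-0
Minimum SOP uses 7 PIs: ce + b'c'e' + be + bd + a'bc + ac'e' + ab'd'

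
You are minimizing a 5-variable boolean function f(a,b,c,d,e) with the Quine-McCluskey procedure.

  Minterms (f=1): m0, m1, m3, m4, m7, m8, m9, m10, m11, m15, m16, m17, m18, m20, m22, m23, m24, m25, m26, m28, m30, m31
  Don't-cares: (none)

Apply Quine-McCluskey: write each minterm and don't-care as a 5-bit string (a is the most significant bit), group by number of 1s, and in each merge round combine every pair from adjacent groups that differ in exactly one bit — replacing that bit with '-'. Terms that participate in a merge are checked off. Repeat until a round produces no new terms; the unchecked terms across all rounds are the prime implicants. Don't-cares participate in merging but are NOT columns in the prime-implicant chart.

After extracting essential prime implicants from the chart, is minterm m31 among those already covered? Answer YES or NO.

[col 0] 00000*, 00001*, 00011*, 00100*, 00111*, 01000*, 01001*, 01010*, 01011*, 01111*, 10000*, 10001*, 10010*, 10100*, 10110*, 10111*, 11000*, 11001*, 11010*, 11100*, 11110*, 11111*
[col 1] -0000*, -0001*, -0100*, -0111*, -1000*, -1001*, -1010*, -1111*, 0-000*, 0-001*, 0-011*, 0-111*, 00-00*, 00-11*, 000-1*, 0000-*, 01-11*, 010-0*, 010-1*, 0100-*, 0101-*, 1-000*, 1-001*, 1-010*, 1-100*, 1-110*, 1-111*, 10-00*, 10-10*, 100-0*, 1000-*, 101-0*, 1011-*, 11-00*, 11-10*, 110-0*, 1100-*, 111-0*, 1111-*
[col 2] --000*, --001*, --111, -0-00, -000-*, -10-0, -100-*, 0--11, 0-0-1, 0-00-*, 010--, 1--00*, 1--10*, 1-0-0*, 1-00-*, 1-1-0*, 1-11-, 10--0*, 11--0*
[col 3] --00-, 1---0
Prime implicants: --00-, --111, -0-00, -10-0, 0--11, 0-0-1, 010--, 1---0, 1-11-
PI chart (minterm → PIs covering it):
  0 | --00-,-0-00
  1 | --00-,0-0-1
  3 | 0--11,0-0-1
  4 | -0-00  (sole → essential)
  7 | --111,0--11
  8 | --00-,-10-0,010--
  9 | --00-,0-0-1,010--
  10 | -10-0,010--
  11 | 0--11,0-0-1,010--
  15 | --111,0--11
  16 | --00-,-0-00,1---0
  17 | --00-  (sole → essential)
  18 | 1---0  (sole → essential)
  20 | -0-00,1---0
  22 | 1---0,1-11-
  23 | --111,1-11-
  24 | --00-,-10-0,1---0
  25 | --00-  (sole → essential)
  26 | -10-0,1---0
  28 | 1---0  (sole → essential)
  30 | 1---0,1-11-
  31 | --111,1-11-
Essential prime implicants: --00-, -0-00, 1---0

NO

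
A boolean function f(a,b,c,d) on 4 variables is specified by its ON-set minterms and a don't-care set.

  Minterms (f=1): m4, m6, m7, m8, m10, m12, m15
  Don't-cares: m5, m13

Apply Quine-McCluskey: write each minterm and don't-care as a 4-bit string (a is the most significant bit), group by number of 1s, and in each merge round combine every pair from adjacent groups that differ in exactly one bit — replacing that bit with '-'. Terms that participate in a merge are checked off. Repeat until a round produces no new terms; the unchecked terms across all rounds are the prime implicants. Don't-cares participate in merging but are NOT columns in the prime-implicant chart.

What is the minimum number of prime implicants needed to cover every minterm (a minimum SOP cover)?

4

[col 0] 0100*, 0101*, 0110*, 0111*, 1000*, 1010*, 1100*, 1101*, 1111*
[col 1] -100*, -101*, -111*, 01-0*, 01-1*, 010-*, 011-*, 1-00, 10-0, 11-1*, 110-*
[col 2] -1-1, -10-, 01--
Prime implicants: -1-1, -10-, 01--, 1-00, 10-0
PI chart (minterm → PIs covering it):
  4 | -10-,01--
  6 | 01--  (sole → essential)
  7 | -1-1,01--
  8 | 1-00,10-0
  10 | 10-0  (sole → essential)
  12 | -10-,1-00
  15 | -1-1  (sole → essential)
Essential prime implicants: -1-1, 01--, 10-0
Petrick residual → -10-
Minimum SOP uses 4 PIs: bd + bc' + a'b + ab'd'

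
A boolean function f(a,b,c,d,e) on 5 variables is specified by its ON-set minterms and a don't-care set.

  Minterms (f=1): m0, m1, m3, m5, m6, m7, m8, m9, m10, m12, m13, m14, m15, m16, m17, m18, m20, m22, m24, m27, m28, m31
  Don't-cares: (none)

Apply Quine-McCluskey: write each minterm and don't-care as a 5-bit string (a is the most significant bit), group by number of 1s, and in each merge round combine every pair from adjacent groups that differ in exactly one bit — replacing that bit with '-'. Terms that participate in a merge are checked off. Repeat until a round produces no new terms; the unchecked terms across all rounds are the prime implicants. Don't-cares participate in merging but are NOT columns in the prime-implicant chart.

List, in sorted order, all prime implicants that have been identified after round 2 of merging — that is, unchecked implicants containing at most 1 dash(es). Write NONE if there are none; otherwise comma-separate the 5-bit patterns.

-0110, -1111, 11-11

size-2^0 implicants → 00000(✓)  00001(✓)  00011(✓)  00101(✓)  00110(✓)  00111(✓)  01000(✓)  01001(✓)  01010(✓)  01100(✓)  01101(✓)  01110(✓)  01111(✓)  10000(✓)  10001(✓)  10010(✓)  10100(✓)  10110(✓)  11000(✓)  11011(✓)  11100(✓)  11111(✓)
size-2^1 implicants → -0000(✓)  -0001(✓)  -0110  -1000(✓)  -1100(✓)  -1111  0-000(✓)  0-001(✓)  0-101(✓)  0-110(✓)  0-111(✓)  00-01(✓)  00-11(✓)  000-1(✓)  0000-(✓)  001-1(✓)  0011-(✓)  01-00(✓)  01-01(✓)  01-10(✓)  010-0(✓)  0100-(✓)  011-0(✓)  011-1(✓)  0110-(✓)  0111-(✓)  1-000(✓)  1-100(✓)  10-00(✓)  10-10(✓)  100-0(✓)  1000-(✓)  101-0(✓)  11-00(✓)  11-11
size-2^2 implicants → --000  -000-  -1-00  0--01  0-00-  0-1-1  0-11-  00--1  01--0  01-0-  011--  1--00  10--0
Unchecked terms (primes): --000, -000-, -0110, -1-00, -1111, 0--01, 0-00-, 0-1-1, 0-11-, 00--1, 01--0, 01-0-, 011--, 1--00, 10--0, 11-11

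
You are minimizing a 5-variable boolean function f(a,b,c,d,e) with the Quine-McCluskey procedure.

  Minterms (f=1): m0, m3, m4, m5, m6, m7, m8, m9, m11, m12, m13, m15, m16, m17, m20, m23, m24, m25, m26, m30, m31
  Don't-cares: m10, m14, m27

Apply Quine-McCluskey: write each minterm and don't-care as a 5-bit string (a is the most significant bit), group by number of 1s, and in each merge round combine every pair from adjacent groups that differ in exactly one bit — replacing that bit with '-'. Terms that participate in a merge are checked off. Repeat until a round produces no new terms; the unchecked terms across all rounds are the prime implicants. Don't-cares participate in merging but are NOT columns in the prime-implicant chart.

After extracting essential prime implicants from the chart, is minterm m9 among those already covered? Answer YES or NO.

Round 0: 00000✓ 00011✓ 00100✓ 00101✓ 00110✓ 00111✓ 01000✓ 01001✓ 01010✓ 01011✓ 01100✓ 01101✓ 01110✓ 01111✓ 10000✓ 10001✓ 10100✓ 10111✓ 11000✓ 11001✓ 11010✓ 11011✓ 11110✓ 11111✓
Round 1: -0000✓ -0100✓ -0111✓ -1000✓ -1001✓ -1010✓ -1011✓ -1110✓ -1111✓ 0-000✓ 0-011✓ 0-100✓ 0-101✓ 0-110✓ 0-111✓ 00-00✓ 00-11✓ 001-0✓ 001-1✓ 0010-✓ 0011-✓ 01-00✓ 01-01✓ 01-10✓ 01-11✓ 010-0✓ 010-1✓ 0100-✓ 0101-✓ 011-0✓ 011-1✓ 0110-✓ 0111-✓ 1-000✓ 1-001✓ 1-111✓ 10-00✓ 1000-✓ 11-10✓ 11-11✓ 110-0✓ 110-1✓ 1100-✓ 1101-✓ 1111-✓
Round 2: --000 --111 -0-00 -1-10✓ -1-11✓ -10-0✓ -10-1✓ -100-✓ -101-✓ -111-✓ 0--00 0--11 0-1-0✓ 0-1-1✓ 0-10-✓ 0-11-✓ 001--✓ 01--0✓ 01--1✓ 01-0-✓ 01-1-✓ 010--✓ 011--✓ 1-00- 11-1-✓ 110--✓
Round 3: -1-1- -10-- 0-1-- 01---
PIs = {--000, --111, -0-00, -1-1-, -10--, 0--00, 0--11, 0-1--, 01---, 1-00-}
Coverage chart:
  m0: --000,-0-00,0--00
  m3: 0--11 ←essential
  m4: -0-00,0--00,0-1--
  m5: 0-1-- ←essential
  m6: 0-1-- ←essential
  m7: --111,0--11,0-1--
  m8: --000,-10--,0--00,01---
  m9: -10--,01---
  m11: -1-1-,-10--,0--11,01---
  m12: 0--00,0-1--,01---
  m13: 0-1--,01---
  m15: --111,-1-1-,0--11,0-1--,01---
  m16: --000,-0-00,1-00-
  m17: 1-00- ←essential
  m20: -0-00 ←essential
  m23: --111 ←essential
  m24: --000,-10--,1-00-
  m25: -10--,1-00-
  m26: -1-1-,-10--
  m30: -1-1- ←essential
  m31: --111,-1-1-
Essential: --111, -0-00, -1-1-, 0--11, 0-1--, 1-00-

NO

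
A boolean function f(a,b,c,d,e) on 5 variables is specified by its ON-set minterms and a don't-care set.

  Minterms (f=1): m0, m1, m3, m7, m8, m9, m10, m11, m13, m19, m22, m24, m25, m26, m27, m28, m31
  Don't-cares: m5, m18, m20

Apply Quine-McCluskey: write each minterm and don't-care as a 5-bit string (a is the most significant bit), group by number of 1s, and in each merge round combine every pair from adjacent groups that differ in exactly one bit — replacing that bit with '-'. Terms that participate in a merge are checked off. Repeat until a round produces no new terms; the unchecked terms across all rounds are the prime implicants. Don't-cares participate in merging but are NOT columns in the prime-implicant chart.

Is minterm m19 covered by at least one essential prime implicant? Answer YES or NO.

NO

size-2^0 implicants → 00000(✓)  00001(✓)  00011(✓)  00101(✓)  00111(✓)  01000(✓)  01001(✓)  01010(✓)  01011(✓)  01101(✓)  10010(✓)  10011(✓)  10100(✓)  10110(✓)  11000(✓)  11001(✓)  11010(✓)  11011(✓)  11100(✓)  11111(✓)
size-2^1 implicants → -0011(✓)  -1000(✓)  -1001(✓)  -1010(✓)  -1011(✓)  0-000(✓)  0-001(✓)  0-011(✓)  0-101(✓)  00-01(✓)  00-11(✓)  000-1(✓)  0000-(✓)  001-1(✓)  01-01(✓)  010-0(✓)  010-1(✓)  0100-(✓)  0101-(✓)  1-010(✓)  1-011(✓)  1-100  10-10  1001-(✓)  101-0  11-00  11-11  110-0(✓)  110-1(✓)  1100-(✓)  1101-(✓)
size-2^2 implicants → --011  -10-0(✓)  -10-1(✓)  -100-(✓)  -101-(✓)  0--01  0-0-1  0-00-  00--1  010--(✓)  1-01-  110--(✓)
size-2^3 implicants → -10--
Unchecked terms (primes): --011, -10--, 0--01, 0-0-1, 0-00-, 00--1, 1-01-, 1-100, 10-10, 101-0, 11-00, 11-11
Minterm coverage:
  m0 ⊆ 0-00- [E]
  m1 ⊆ 0--01,0-0-1,0-00-,00--1
  m3 ⊆ --011,0-0-1,00--1
  m7 ⊆ 00--1 [E]
  m8 ⊆ -10--,0-00-
  m9 ⊆ -10--,0--01,0-0-1,0-00-
  m10 ⊆ -10-- [E]
  m11 ⊆ --011,-10--,0-0-1
  m13 ⊆ 0--01 [E]
  m19 ⊆ --011,1-01-
  m22 ⊆ 10-10,101-0
  m24 ⊆ -10--,11-00
  m25 ⊆ -10-- [E]
  m26 ⊆ -10--,1-01-
  m27 ⊆ --011,-10--,1-01-,11-11
  m28 ⊆ 1-100,11-00
  m31 ⊆ 11-11 [E]
E = {-10--, 0--01, 0-00-, 00--1, 11-11}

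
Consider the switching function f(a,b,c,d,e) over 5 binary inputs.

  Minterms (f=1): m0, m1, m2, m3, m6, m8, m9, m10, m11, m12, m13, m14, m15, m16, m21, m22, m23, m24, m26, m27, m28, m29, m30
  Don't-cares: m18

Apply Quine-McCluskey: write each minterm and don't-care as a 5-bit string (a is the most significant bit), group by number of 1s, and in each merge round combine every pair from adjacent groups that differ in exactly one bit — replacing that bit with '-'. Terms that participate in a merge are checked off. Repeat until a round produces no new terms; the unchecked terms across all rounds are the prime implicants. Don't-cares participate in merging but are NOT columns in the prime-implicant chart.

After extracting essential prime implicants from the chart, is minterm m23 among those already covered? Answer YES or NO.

NO

Round 0: 00000✓ 00001✓ 00010✓ 00011✓ 00110✓ 01000✓ 01001✓ 01010✓ 01011✓ 01100✓ 01101✓ 01110✓ 01111✓ 10000✓ 10010✓ 10101✓ 10110✓ 10111✓ 11000✓ 11010✓ 11011✓ 11100✓ 11101✓ 11110✓
Round 1: -0000✓ -0010✓ -0110✓ -1000✓ -1010✓ -1011✓ -1100✓ -1101✓ -1110✓ 0-000✓ 0-001✓ 0-010✓ 0-011✓ 0-110✓ 00-10✓ 000-0✓ 000-1✓ 0000-✓ 0001-✓ 01-00✓ 01-01✓ 01-10✓ 01-11✓ 010-0✓ 010-1✓ 0100-✓ 0101-✓ 011-0✓ 011-1✓ 0110-✓ 0111-✓ 1-000✓ 1-010✓ 1-101 1-110✓ 10-10✓ 100-0✓ 101-1 1011- 11-00✓ 11-10✓ 110-0✓ 1101-✓ 111-0✓ 1110-✓
Round 2: --000✓ --010✓ --110✓ -0-10✓ -00-0✓ -1-00✓ -1-10✓ -10-0✓ -101- -11-0✓ -110- 0--10✓ 0-0-0✓ 0-0-1✓ 0-00-✓ 0-01-✓ 000--✓ 01--0✓ 01--1✓ 01-0-✓ 01-1-✓ 010--✓ 011--✓ 1--10✓ 1-0-0✓ 11--0✓
Round 3: ---10 --0-0 -1--0 0-0-- 01---
PIs = {---10, --0-0, -1--0, -101-, -110-, 0-0--, 01---, 1-101, 101-1, 1011-}
Coverage chart:
  m0: --0-0,0-0--
  m1: 0-0-- ←essential
  m2: ---10,--0-0,0-0--
  m3: 0-0-- ←essential
  m6: ---10 ←essential
  m8: --0-0,-1--0,0-0--,01---
  m9: 0-0--,01---
  m10: ---10,--0-0,-1--0,-101-,0-0--,01---
  m11: -101-,0-0--,01---
  m12: -1--0,-110-,01---
  m13: -110-,01---
  m14: ---10,-1--0,01---
  m15: 01--- ←essential
  m16: --0-0 ←essential
  m21: 1-101,101-1
  m22: ---10,1011-
  m23: 101-1,1011-
  m24: --0-0,-1--0
  m26: ---10,--0-0,-1--0,-101-
  m27: -101- ←essential
  m28: -1--0,-110-
  m29: -110-,1-101
  m30: ---10,-1--0
Essential: ---10, --0-0, -101-, 0-0--, 01---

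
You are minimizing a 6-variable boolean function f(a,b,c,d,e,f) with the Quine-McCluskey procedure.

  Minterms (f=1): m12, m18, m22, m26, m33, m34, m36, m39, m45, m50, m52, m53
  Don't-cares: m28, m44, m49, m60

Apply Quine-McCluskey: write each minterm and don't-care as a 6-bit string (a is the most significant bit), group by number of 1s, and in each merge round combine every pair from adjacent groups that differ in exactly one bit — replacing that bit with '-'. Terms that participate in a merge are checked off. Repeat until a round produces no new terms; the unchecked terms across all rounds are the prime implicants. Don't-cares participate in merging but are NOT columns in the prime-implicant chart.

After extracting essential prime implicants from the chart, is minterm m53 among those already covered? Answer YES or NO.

[col 0] 001100*, 010010*, 010110*, 011010*, 011100*, 100001*, 100010*, 100100*, 100111, 101100*, 101101*, 110001*, 110010*, 110100*, 110101*, 111100*
[col 1] -01100*, -10010, -11100*, 0-1100*, 01-010, 010-10, 1-0001, 1-0010, 1-0100*, 1-1100*, 10-100*, 10110-, 11-100*, 110-01, 11010-
[col 2] --1100, 1--100
Prime implicants: --1100, -10010, 01-010, 010-10, 1--100, 1-0001, 1-0010, 100111, 10110-, 110-01, 11010-
PI chart (minterm → PIs covering it):
  12 | --1100  (sole → essential)
  18 | -10010,01-010,010-10
  22 | 010-10  (sole → essential)
  26 | 01-010  (sole → essential)
  33 | 1-0001  (sole → essential)
  34 | 1-0010  (sole → essential)
  36 | 1--100  (sole → essential)
  39 | 100111  (sole → essential)
  45 | 10110-  (sole → essential)
  50 | -10010,1-0010
  52 | 1--100,11010-
  53 | 110-01,11010-
Essential prime implicants: --1100, 01-010, 010-10, 1--100, 1-0001, 1-0010, 100111, 10110-

NO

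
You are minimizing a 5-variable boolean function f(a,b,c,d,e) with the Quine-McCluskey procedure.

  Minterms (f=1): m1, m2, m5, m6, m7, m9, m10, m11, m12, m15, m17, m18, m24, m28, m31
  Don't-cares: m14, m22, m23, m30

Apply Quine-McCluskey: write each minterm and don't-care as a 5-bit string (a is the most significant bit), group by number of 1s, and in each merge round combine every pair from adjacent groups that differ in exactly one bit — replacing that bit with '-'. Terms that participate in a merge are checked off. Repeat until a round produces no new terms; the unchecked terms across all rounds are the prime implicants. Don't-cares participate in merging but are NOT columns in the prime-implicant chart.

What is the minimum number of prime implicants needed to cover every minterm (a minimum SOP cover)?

8

Round 0: 00001✓ 00010✓ 00101✓ 00110✓ 00111✓ 01001✓ 01010✓ 01011✓ 01100✓ 01110✓ 01111✓ 10001✓ 10010✓ 10110✓ 10111✓ 11000✓ 11100✓ 11110✓ 11111✓
Round 1: -0001 -0010✓ -0110✓ -0111✓ -1100✓ -1110✓ -1111✓ 0-001 0-010✓ 0-110✓ 0-111✓ 00-01 00-10✓ 001-1 0011-✓ 01-10✓ 01-11✓ 010-1 0101-✓ 011-0✓ 0111-✓ 1-110✓ 1-111✓ 10-10✓ 1011-✓ 11-00 111-0✓ 1111-✓
Round 2: --110✓ --111✓ -0-10 -011-✓ -11-0 -111-✓ 0--10 0-11-✓ 01-1- 1-11-✓
Round 3: --11-
PIs = {--11-, -0-10, -0001, -11-0, 0--10, 0-001, 00-01, 001-1, 01-1-, 010-1, 11-00}
Coverage chart:
  m1: -0001,0-001,00-01
  m2: -0-10,0--10
  m5: 00-01,001-1
  m6: --11-,-0-10,0--10
  m7: --11-,001-1
  m9: 0-001,010-1
  m10: 0--10,01-1-
  m11: 01-1-,010-1
  m12: -11-0 ←essential
  m15: --11-,01-1-
  m17: -0001 ←essential
  m18: -0-10 ←essential
  m24: 11-00 ←essential
  m28: -11-0,11-00
  m31: --11- ←essential
Essential: --11-, -0-10, -0001, -11-0, 11-00
Petrick residual → 0--10, 00-01, 010-1
Min cover (8 terms): cd + b'de' + b'c'd'e + bce' + a'de' + a'b'd'e + a'bc'e + abd'e'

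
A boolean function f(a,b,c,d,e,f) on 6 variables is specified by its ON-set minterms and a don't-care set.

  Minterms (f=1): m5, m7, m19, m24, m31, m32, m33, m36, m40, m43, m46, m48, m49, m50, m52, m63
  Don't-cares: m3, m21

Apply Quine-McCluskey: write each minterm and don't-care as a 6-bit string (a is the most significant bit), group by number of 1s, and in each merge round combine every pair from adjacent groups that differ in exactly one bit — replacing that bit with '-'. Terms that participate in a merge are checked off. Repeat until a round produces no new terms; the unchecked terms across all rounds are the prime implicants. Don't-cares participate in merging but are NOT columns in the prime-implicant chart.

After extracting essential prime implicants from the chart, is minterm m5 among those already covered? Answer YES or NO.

size-2^0 implicants → 000011(✓)  000101(✓)  000111(✓)  010011(✓)  010101(✓)  011000  011111(✓)  100000(✓)  100001(✓)  100100(✓)  101000(✓)  101011  101110  110000(✓)  110001(✓)  110010(✓)  110100(✓)  111111(✓)
size-2^1 implicants → -11111  0-0011  0-0101  000-11  0001-1  1-0000(✓)  1-0001(✓)  1-0100(✓)  10-000  100-00(✓)  10000-(✓)  110-00(✓)  1100-0  11000-(✓)
size-2^2 implicants → 1-0-00  1-000-
Unchecked terms (primes): -11111, 0-0011, 0-0101, 000-11, 0001-1, 011000, 1-0-00, 1-000-, 10-000, 101011, 101110, 1100-0
Minterm coverage:
  m5 ⊆ 0-0101,0001-1
  m7 ⊆ 000-11,0001-1
  m19 ⊆ 0-0011 [E]
  m24 ⊆ 011000 [E]
  m31 ⊆ -11111 [E]
  m32 ⊆ 1-0-00,1-000-,10-000
  m33 ⊆ 1-000- [E]
  m36 ⊆ 1-0-00 [E]
  m40 ⊆ 10-000 [E]
  m43 ⊆ 101011 [E]
  m46 ⊆ 101110 [E]
  m48 ⊆ 1-0-00,1-000-,1100-0
  m49 ⊆ 1-000- [E]
  m50 ⊆ 1100-0 [E]
  m52 ⊆ 1-0-00 [E]
  m63 ⊆ -11111 [E]
E = {-11111, 0-0011, 011000, 1-0-00, 1-000-, 10-000, 101011, 101110, 1100-0}

NO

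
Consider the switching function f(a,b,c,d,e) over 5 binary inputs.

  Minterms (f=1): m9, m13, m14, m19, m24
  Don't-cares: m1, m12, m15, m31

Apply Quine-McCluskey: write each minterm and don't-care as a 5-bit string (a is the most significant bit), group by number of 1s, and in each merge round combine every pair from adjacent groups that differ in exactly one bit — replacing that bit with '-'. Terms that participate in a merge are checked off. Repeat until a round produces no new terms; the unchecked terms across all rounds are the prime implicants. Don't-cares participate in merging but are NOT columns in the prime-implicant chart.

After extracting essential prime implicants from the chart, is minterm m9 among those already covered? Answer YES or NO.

NO

Round 0: 00001✓ 01001✓ 01100✓ 01101✓ 01110✓ 01111✓ 10011 11000 11111✓
Round 1: -1111 0-001 01-01 011-0✓ 011-1✓ 0110-✓ 0111-✓
Round 2: 011--
PIs = {-1111, 0-001, 01-01, 011--, 10011, 11000}
Coverage chart:
  m9: 0-001,01-01
  m13: 01-01,011--
  m14: 011-- ←essential
  m19: 10011 ←essential
  m24: 11000 ←essential
Essential: 011--, 10011, 11000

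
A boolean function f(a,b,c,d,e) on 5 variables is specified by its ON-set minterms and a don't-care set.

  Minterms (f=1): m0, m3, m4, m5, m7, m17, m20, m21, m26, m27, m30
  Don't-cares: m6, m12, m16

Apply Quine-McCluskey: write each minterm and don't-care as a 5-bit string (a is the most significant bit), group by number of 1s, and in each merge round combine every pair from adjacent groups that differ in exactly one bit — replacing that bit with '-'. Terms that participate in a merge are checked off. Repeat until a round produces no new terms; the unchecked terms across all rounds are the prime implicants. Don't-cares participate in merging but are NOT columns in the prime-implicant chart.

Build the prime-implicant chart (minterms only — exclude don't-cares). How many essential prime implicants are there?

5

size-2^0 implicants → 00000(✓)  00011(✓)  00100(✓)  00101(✓)  00110(✓)  00111(✓)  01100(✓)  10000(✓)  10001(✓)  10100(✓)  10101(✓)  11010(✓)  11011(✓)  11110(✓)
size-2^1 implicants → -0000(✓)  -0100(✓)  -0101(✓)  0-100  00-00(✓)  00-11  001-0(✓)  001-1(✓)  0010-(✓)  0011-(✓)  10-00(✓)  10-01(✓)  1000-(✓)  1010-(✓)  11-10  1101-
size-2^2 implicants → -0-00  -010-  001--  10-0-
Unchecked terms (primes): -0-00, -010-, 0-100, 00-11, 001--, 10-0-, 11-10, 1101-
Minterm coverage:
  m0 ⊆ -0-00 [E]
  m3 ⊆ 00-11 [E]
  m4 ⊆ -0-00,-010-,0-100,001--
  m5 ⊆ -010-,001--
  m7 ⊆ 00-11,001--
  m17 ⊆ 10-0- [E]
  m20 ⊆ -0-00,-010-,10-0-
  m21 ⊆ -010-,10-0-
  m26 ⊆ 11-10,1101-
  m27 ⊆ 1101- [E]
  m30 ⊆ 11-10 [E]
E = {-0-00, 00-11, 10-0-, 11-10, 1101-}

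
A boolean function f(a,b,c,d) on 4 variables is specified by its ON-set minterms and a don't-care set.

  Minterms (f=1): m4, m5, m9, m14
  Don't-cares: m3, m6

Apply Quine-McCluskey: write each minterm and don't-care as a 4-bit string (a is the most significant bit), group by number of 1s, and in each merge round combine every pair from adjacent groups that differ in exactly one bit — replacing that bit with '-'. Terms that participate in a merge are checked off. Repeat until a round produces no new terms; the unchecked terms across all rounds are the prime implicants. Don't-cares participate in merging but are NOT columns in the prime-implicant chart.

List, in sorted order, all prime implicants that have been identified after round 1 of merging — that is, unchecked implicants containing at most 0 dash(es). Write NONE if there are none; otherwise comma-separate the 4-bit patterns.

0011, 1001

[col 0] 0011, 0100*, 0101*, 0110*, 1001, 1110*
[col 1] -110, 01-0, 010-
Prime implicants: -110, 0011, 01-0, 010-, 1001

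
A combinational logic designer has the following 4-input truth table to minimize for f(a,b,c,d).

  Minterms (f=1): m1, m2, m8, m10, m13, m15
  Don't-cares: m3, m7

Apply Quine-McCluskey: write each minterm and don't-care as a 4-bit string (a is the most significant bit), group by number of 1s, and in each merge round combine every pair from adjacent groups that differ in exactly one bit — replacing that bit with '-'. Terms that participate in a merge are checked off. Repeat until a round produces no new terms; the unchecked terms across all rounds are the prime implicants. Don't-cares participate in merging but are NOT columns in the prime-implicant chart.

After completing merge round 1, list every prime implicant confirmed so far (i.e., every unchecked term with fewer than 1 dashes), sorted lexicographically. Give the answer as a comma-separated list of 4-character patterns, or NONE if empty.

NONE

size-2^0 implicants → 0001(✓)  0010(✓)  0011(✓)  0111(✓)  1000(✓)  1010(✓)  1101(✓)  1111(✓)
size-2^1 implicants → -010  -111  0-11  00-1  001-  10-0  11-1
Unchecked terms (primes): -010, -111, 0-11, 00-1, 001-, 10-0, 11-1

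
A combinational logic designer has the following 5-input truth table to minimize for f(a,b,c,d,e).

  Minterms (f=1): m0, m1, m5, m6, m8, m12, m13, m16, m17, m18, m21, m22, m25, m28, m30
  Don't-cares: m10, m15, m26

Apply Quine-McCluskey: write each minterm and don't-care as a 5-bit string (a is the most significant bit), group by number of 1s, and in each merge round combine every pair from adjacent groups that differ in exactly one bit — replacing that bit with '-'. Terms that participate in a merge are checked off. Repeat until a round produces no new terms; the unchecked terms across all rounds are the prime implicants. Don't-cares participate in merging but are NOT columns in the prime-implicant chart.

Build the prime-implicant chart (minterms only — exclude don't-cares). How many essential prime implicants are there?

size-2^0 implicants → 00000(✓)  00001(✓)  00101(✓)  00110(✓)  01000(✓)  01010(✓)  01100(✓)  01101(✓)  01111(✓)  10000(✓)  10001(✓)  10010(✓)  10101(✓)  10110(✓)  11001(✓)  11010(✓)  11100(✓)  11110(✓)
size-2^1 implicants → -0000(✓)  -0001(✓)  -0101(✓)  -0110  -1010  -1100  0-000  0-101  00-01(✓)  0000-(✓)  01-00  010-0  011-1  0110-  1-001  1-010(✓)  1-110(✓)  10-01(✓)  10-10(✓)  100-0  1000-(✓)  11-10(✓)  111-0
size-2^2 implicants → -0-01  -000-  1--10
Unchecked terms (primes): -0-01, -000-, -0110, -1010, -1100, 0-000, 0-101, 01-00, 010-0, 011-1, 0110-, 1--10, 1-001, 100-0, 111-0
Minterm coverage:
  m0 ⊆ -000-,0-000
  m1 ⊆ -0-01,-000-
  m5 ⊆ -0-01,0-101
  m6 ⊆ -0110 [E]
  m8 ⊆ 0-000,01-00,010-0
  m12 ⊆ -1100,01-00,0110-
  m13 ⊆ 0-101,011-1,0110-
  m16 ⊆ -000-,100-0
  m17 ⊆ -0-01,-000-,1-001
  m18 ⊆ 1--10,100-0
  m21 ⊆ -0-01 [E]
  m22 ⊆ -0110,1--10
  m25 ⊆ 1-001 [E]
  m28 ⊆ -1100,111-0
  m30 ⊆ 1--10,111-0
E = {-0-01, -0110, 1-001}

3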